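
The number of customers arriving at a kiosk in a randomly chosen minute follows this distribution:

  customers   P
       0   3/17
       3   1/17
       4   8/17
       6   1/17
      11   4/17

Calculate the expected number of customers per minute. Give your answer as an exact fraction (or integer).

E[X] = (3/17)·0 + (1/17)·3 + (8/17)·4 + (1/17)·6 + (4/17)·11
     = 5

5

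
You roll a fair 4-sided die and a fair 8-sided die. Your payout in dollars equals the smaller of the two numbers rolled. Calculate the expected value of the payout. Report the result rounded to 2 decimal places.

Distribution of the smaller of the two numbers rolled: 1 w.p. 11/32, 2 w.p. 9/32, 3 w.p. 7/32, 4 w.p. 5/32
E[payout] = (11/32)·1 + (9/32)·2 + (7/32)·3 + (5/32)·4 = 35/16
≈ $2.19

$2.19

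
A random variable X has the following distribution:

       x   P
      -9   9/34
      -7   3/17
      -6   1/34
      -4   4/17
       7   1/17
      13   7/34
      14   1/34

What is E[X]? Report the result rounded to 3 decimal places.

E[X] = (9/34)·(-9) + (3/17)·(-7) + (1/34)·(-6) + (4/17)·(-4) + (1/17)·7 + (7/34)·13 + (1/34)·14
     = -21/17 ≈ -1.235

-1.235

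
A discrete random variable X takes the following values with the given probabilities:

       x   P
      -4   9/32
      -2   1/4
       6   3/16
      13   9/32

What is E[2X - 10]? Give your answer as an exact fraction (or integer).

E[2x-10] = (9/32)·(-18) + (1/4)·(-14) + (3/16)·2 + (9/32)·16
     = -59/16

-59/16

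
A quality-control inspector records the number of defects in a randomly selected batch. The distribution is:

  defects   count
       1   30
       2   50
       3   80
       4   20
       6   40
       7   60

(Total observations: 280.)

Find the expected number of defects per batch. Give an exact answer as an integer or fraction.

Total = 280, so P(defects=1) = 30/280, etc.
E[X] = (3/28)·1 + (5/28)·2 + (2/7)·3 + (1/14)·4 + (1/7)·6 + (3/14)·7
     = 111/28

111/28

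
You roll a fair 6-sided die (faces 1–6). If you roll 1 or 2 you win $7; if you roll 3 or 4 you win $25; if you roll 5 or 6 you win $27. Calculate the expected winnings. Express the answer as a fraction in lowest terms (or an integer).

E[payout] = (1/3)·7 + (1/3)·25 + (1/3)·27 = 59/3

59/3 dollars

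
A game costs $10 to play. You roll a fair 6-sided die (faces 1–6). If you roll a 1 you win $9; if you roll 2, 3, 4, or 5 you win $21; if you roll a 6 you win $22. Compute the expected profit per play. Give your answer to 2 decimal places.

$9.17

E[payout] = (1/6)·9 + (2/3)·21 + (1/6)·22 = 115/6
Expected profit = 115/6 − 10 = 55/6 ≈ $9.17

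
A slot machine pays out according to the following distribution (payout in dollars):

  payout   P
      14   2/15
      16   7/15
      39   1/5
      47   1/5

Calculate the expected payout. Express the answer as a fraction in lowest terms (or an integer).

E[X] = (2/15)·14 + (7/15)·16 + (1/5)·39 + (1/5)·47
     = 398/15

398/15 dollars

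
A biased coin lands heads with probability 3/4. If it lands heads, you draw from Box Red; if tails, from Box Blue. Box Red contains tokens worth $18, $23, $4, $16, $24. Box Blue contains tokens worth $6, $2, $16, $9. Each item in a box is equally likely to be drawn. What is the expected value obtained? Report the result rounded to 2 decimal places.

E[X | Box Red] = (18 + 23 + 4 + 16 + 24)/5 = 17
E[X | Box Blue] = (6 + 2 + 16 + 9)/4 = 33/4
E[X] = (3/4)·17 + (1/4)·33/4 = 237/16 ≈ 14.81

$14.81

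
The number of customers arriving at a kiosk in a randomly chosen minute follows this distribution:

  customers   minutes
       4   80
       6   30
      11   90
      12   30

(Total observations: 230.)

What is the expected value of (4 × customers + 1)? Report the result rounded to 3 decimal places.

Total = 230, so P(customers=4) = 80/230, etc.
E[4x+1] = (8/23)·17 + (3/23)·25 + (9/23)·45 + (3/23)·49
     = 763/23 ≈ 33.174

33.174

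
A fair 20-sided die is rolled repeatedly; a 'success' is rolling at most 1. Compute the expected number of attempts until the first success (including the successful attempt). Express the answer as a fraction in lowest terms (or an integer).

20

For a geometric distribution, E[trials] = 1/p = 1/(1/20) = 20.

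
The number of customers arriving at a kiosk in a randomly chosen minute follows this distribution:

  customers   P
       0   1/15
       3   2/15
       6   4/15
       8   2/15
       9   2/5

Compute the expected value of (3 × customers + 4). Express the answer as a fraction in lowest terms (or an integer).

E[3x+4] = (1/15)·4 + (2/15)·13 + (4/15)·22 + (2/15)·28 + (2/5)·31
     = 24

24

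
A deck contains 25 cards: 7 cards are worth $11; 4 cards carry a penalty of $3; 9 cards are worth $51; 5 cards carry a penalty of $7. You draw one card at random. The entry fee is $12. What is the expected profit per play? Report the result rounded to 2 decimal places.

E[payout] = (7/25)·11 + (4/25)·(-3) + (9/25)·51 + (5/25)·(-7) = 489/25
Expected profit = 489/25 − 12 = 189/25 ≈ $7.56

$7.56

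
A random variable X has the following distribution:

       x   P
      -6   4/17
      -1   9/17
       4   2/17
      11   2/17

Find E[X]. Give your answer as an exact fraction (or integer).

-3/17

E[X] = (4/17)·(-6) + (9/17)·(-1) + (2/17)·4 + (2/17)·11
     = -3/17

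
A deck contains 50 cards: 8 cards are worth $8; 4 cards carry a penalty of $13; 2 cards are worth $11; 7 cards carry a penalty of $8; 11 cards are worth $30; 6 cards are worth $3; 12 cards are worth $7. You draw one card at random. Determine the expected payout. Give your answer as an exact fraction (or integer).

E[payout] = (8/50)·8 + (4/50)·(-13) + (2/50)·11 + (7/50)·(-8) + (11/50)·30 + (6/50)·3 + (12/50)·7 = 41/5

41/5 dollars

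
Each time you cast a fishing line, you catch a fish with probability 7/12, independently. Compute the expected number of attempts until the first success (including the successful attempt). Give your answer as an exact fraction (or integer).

12/7

For a geometric distribution, E[trials] = 1/p = 1/(7/12) = 12/7.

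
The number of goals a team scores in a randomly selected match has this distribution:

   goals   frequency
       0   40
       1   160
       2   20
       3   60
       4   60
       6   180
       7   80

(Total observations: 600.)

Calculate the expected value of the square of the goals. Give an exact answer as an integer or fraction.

Total = 600, so P(goals=0) = 40/600, etc.
E[X²] = (1/15)·0 + (4/15)·1 + (1/30)·4 + (1/10)·9 + (1/10)·16 + (3/10)·36 + (2/15)·49
     = 607/30

607/30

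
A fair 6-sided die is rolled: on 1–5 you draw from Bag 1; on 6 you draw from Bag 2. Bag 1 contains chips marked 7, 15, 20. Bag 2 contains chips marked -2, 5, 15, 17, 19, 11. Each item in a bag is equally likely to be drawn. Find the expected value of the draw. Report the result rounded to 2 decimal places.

E[X | Bag 1] = (7 + 15 + 20)/3 = 14
E[X | Bag 2] = (-2 + 5 + 15 + 17 + 19 + 11)/6 = 65/6
E[X] = (5/6)·14 + (1/6)·65/6 = 485/36 ≈ 13.47

13.47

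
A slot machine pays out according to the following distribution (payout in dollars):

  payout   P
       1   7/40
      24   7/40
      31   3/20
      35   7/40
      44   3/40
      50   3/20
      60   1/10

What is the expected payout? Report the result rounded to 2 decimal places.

E[X] = (7/40)·1 + (7/40)·24 + (3/20)·31 + (7/40)·35 + (3/40)·44 + (3/20)·50 + (1/10)·60
     = 639/20 ≈ 31.95

$31.95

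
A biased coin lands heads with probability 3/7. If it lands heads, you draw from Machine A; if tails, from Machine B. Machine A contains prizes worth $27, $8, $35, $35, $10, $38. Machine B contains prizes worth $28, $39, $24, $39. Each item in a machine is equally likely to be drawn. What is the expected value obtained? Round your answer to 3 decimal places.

$29.500

E[X | Machine A] = (27 + 8 + 35 + 35 + 10 + 38)/6 = 51/2
E[X | Machine B] = (28 + 39 + 24 + 39)/4 = 65/2
E[X] = (3/7)·51/2 + (4/7)·65/2 = 59/2 ≈ 29.500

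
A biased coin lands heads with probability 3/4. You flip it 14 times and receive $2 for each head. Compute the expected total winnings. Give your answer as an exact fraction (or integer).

E[#heads] = 14·3/4 = 21/2 (linearity over flips).
E[winnings] = 2·21/2 = 21.

$21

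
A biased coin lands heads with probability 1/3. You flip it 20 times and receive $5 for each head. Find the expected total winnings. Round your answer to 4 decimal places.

$33.3333

E[#heads] = 20·1/3 = 20/3 (linearity over flips).
E[winnings] = 5·20/3 = 100/3.
≈ 33.3333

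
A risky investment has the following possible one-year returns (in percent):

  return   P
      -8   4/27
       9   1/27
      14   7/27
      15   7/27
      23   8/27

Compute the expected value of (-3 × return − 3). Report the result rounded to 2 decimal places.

-43.44

E[-3x-3] = (4/27)·21 + (1/27)·(-30) + (7/27)·(-45) + (7/27)·(-48) + (8/27)·(-72)
     = -391/9 ≈ -43.44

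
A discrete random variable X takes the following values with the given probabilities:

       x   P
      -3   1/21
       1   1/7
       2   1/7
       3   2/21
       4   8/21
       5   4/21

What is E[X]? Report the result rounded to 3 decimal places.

E[X] = (1/21)·(-3) + (1/7)·1 + (1/7)·2 + (2/21)·3 + (8/21)·4 + (4/21)·5
     = 64/21 ≈ 3.048

3.048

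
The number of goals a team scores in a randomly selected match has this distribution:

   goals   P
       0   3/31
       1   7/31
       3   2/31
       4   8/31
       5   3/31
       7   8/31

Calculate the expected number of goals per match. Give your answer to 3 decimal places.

3.742

E[X] = (3/31)·0 + (7/31)·1 + (2/31)·3 + (8/31)·4 + (3/31)·5 + (8/31)·7
     = 116/31 ≈ 3.742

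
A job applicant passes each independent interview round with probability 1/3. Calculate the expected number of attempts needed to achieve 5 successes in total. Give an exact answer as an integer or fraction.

15

By linearity (sum of 5 independent geometric waits), E[trials] = 5/p = 5/(1/3) = 15.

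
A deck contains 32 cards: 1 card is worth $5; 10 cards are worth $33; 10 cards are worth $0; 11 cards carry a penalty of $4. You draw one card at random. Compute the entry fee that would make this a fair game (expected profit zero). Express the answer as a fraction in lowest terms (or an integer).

E[payout] = (1/32)·5 + (10/32)·33 + (10/32)·0 + (11/32)·(-4) = 291/32
Fair fee = E[payout] = 291/32

291/32 dollars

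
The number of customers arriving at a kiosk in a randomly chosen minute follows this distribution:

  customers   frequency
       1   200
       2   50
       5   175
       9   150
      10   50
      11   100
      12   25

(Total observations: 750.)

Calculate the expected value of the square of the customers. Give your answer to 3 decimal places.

50.167

Total = 750, so P(customers=1) = 200/750, etc.
E[X²] = (4/15)·1 + (1/15)·4 + (7/30)·25 + (1/5)·81 + (1/15)·100 + (2/15)·121 + (1/30)·144
     = 301/6 ≈ 50.167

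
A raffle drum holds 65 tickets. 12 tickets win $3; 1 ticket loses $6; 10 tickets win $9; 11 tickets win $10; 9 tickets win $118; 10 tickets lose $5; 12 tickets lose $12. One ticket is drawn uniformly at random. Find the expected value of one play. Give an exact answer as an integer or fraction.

E[payout] = (12/65)·3 + (1/65)·(-6) + (10/65)·9 + (11/65)·10 + (9/65)·118 + (10/65)·(-5) + (12/65)·(-12) = 1098/65

1098/65 dollars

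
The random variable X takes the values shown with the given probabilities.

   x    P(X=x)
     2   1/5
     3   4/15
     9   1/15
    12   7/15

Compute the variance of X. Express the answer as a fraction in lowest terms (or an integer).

526/25

E[X] = (1/5)·2 + (4/15)·3 + (1/15)·9 + (7/15)·12 = 37/5
E[X²] = (1/5)·4 + (4/15)·9 + (1/15)·81 + (7/15)·144 = 379/5
Var(X) = 379/5 − (37/5)² = 526/25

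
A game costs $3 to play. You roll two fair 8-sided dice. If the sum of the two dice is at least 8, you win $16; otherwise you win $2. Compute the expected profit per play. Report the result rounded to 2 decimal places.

$8.41

E[payout] = (21/64)·2 + (43/64)·16 = 365/32
Expected profit = 365/32 − 3 = 269/32 ≈ $8.41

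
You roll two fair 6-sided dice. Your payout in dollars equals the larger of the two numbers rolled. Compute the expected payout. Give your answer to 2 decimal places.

Distribution of the larger of the two numbers rolled: 1 w.p. 1/36, 2 w.p. 1/12, 3 w.p. 5/36, 4 w.p. 7/36, 5 w.p. 1/4, 6 w.p. 11/36
E[payout] = (1/36)·1 + (1/12)·2 + (5/36)·3 + (7/36)·4 + (1/4)·5 + (11/36)·6 = 161/36
≈ $4.47

$4.47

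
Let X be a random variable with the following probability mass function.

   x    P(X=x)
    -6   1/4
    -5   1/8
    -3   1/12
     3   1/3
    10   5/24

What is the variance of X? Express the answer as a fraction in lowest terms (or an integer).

E[X] = (1/4)·(-6) + (1/8)·(-5) + (1/12)·(-3) + (1/3)·3 + (5/24)·10 = 17/24
E[X²] = (1/4)·36 + (1/8)·25 + (1/12)·9 + (1/3)·9 + (5/24)·100 = 881/24
Var(X) = 881/24 − (17/24)² = 20855/576

20855/576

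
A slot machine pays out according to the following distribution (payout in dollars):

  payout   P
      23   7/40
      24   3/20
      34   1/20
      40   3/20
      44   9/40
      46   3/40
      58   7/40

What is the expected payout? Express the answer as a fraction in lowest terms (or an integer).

E[X] = (7/40)·23 + (3/20)·24 + (1/20)·34 + (3/20)·40 + (9/40)·44 + (3/40)·46 + (7/40)·58
     = 1553/40

1553/40 dollars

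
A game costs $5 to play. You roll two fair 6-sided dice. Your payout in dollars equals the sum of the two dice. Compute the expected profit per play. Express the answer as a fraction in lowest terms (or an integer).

$2

Distribution of the sum of the two dice: 2 w.p. 1/36, 3 w.p. 1/18, 4 w.p. 1/12, 5 w.p. 1/9, 6 w.p. 5/36, 7 w.p. 1/6, …
E[payout] = (1/36)·2 + (1/18)·3 + (1/12)·4 + (1/9)·5 + (5/36)·6 + (1/6)·7 + (5/36)·8 + (1/9)·9 + (1/12)·10 + (1/18)·11 + (1/36)·12 = 7
Expected profit = 7 − 5 = 2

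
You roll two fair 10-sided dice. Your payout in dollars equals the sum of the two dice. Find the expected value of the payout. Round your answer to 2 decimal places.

Distribution of the sum of the two dice: 2 w.p. 1/100, 3 w.p. 1/50, 4 w.p. 3/100, 5 w.p. 1/25, 6 w.p. 1/20, 7 w.p. 3/50, …
E[payout] = (1/100)·2 + (1/50)·3 + (3/100)·4 + (1/25)·5 + (1/20)·6 + (3/50)·7 + (7/100)·8 + (2/25)·9 + (9/100)·10 + (1/10)·11 + (9/100)·12 + (2/25)·13 + (7/100)·14 + (3/50)·15 + (1/20)·16 + (1/25)·17 + (3/100)·18 + (1/50)·19 + (1/100)·20 = 11
≈ $11.00

$11.00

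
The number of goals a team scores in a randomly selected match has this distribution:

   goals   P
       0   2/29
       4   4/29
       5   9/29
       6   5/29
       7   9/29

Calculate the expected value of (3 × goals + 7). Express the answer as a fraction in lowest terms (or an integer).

665/29

E[3x+7] = (2/29)·7 + (4/29)·19 + (9/29)·22 + (5/29)·25 + (9/29)·28
     = 665/29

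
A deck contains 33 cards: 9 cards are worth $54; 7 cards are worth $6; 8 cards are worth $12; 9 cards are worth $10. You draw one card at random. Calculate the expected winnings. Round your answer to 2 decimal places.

E[payout] = (9/33)·54 + (7/33)·6 + (8/33)·12 + (9/33)·10 = 238/11
≈ $21.64

$21.64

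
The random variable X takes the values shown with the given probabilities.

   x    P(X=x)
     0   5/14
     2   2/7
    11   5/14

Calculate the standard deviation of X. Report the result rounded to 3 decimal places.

4.910

E[X] = 9/2, E[X²] = 621/14
Var(X) = E[X²] − (E[X])² = 621/14 − 81/4 = 675/28
SD(X) = √(675/28) ≈ 4.910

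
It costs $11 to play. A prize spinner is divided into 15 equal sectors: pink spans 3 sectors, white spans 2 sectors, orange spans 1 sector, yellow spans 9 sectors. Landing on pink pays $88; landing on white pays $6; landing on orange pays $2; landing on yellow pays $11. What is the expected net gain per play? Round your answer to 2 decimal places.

E[payout] = (3/15)·88 + (2/15)·6 + (1/15)·2 + (9/15)·11 = 377/15
Expected profit = 377/15 − 11 = 212/15 ≈ $14.13

$14.13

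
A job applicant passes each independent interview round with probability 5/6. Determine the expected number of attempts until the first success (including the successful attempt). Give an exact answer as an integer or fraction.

For a geometric distribution, E[trials] = 1/p = 1/(5/6) = 6/5.

6/5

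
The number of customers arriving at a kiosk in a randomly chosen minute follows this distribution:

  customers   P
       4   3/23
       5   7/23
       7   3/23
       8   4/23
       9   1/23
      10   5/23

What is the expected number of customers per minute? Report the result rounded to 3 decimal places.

E[X] = (3/23)·4 + (7/23)·5 + (3/23)·7 + (4/23)·8 + (1/23)·9 + (5/23)·10
     = 159/23 ≈ 6.913

6.913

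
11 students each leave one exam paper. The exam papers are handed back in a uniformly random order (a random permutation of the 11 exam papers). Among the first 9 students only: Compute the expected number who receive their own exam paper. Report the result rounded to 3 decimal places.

0.818

Let Xᵢ = 1 if person i gets their own exam paper. For each i, P(Xᵢ=1) = 1/11.
By linearity of expectation, E[X₁+…+X_9] = 9·(1/11) = 9/11.
≈ 0.818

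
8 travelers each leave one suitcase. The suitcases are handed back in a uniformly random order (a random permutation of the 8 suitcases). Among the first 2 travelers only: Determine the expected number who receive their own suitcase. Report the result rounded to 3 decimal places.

Let Xᵢ = 1 if person i gets their own suitcase. For each i, P(Xᵢ=1) = 1/8.
By linearity of expectation, E[X₁+…+X_2] = 2·(1/8) = 1/4.
≈ 0.250

0.250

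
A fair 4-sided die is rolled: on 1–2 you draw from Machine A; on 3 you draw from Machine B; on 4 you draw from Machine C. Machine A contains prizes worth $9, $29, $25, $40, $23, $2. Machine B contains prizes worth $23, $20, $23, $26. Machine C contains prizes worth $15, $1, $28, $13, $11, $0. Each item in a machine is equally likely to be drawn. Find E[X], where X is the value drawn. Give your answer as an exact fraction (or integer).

77/4 dollars

E[X | Machine A] = (9 + 29 + 25 + 40 + 23 + 2)/6 = 64/3
E[X | Machine B] = (23 + 20 + 23 + 26)/4 = 23
E[X | Machine C] = (15 + 1 + 28 + 13 + 11 + 0)/6 = 34/3
E[X] = (1/2)·64/3 + (1/4)·23 + (1/4)·34/3 = 77/4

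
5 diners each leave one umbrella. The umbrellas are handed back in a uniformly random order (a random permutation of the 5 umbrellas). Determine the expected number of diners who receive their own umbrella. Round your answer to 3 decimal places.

Let Xᵢ = 1 if person i gets their own umbrella. For each i, P(Xᵢ=1) = 1/5.
By linearity of expectation, E[X₁+…+X_5] = 5·(1/5) = 1.
≈ 1.000

1.000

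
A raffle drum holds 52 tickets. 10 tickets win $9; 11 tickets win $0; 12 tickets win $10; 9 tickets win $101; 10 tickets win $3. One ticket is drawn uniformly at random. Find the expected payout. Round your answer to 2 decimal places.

$22.10

E[payout] = (10/52)·9 + (11/52)·0 + (12/52)·10 + (9/52)·101 + (10/52)·3 = 1149/52
≈ $22.10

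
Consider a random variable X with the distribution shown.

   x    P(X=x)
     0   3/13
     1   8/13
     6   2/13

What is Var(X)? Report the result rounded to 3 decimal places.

E[X] = (3/13)·0 + (8/13)·1 + (2/13)·6 = 20/13
E[X²] = (3/13)·0 + (8/13)·1 + (2/13)·36 = 80/13
Var(X) = 80/13 − (20/13)² = 640/169 ≈ 3.787

3.787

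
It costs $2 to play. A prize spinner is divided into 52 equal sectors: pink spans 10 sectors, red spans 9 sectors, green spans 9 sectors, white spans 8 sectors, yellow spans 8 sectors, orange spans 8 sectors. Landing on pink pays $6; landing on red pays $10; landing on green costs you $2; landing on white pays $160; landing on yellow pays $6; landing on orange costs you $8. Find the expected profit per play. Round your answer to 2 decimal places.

$24.85

E[payout] = (10/52)·6 + (9/52)·10 + (9/52)·(-2) + (8/52)·160 + (8/52)·6 + (8/52)·(-8) = 349/13
Expected profit = 349/13 − 2 = 323/13 ≈ $24.85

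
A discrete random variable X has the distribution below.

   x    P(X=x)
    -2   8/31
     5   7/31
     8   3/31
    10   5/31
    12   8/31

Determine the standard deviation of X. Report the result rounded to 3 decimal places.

5.384

E[X] = 189/31, E[X²] = 2051/31
Var(X) = E[X²] − (E[X])² = 2051/31 − 35721/961 = 27860/961
SD(X) = √(27860/961) ≈ 5.384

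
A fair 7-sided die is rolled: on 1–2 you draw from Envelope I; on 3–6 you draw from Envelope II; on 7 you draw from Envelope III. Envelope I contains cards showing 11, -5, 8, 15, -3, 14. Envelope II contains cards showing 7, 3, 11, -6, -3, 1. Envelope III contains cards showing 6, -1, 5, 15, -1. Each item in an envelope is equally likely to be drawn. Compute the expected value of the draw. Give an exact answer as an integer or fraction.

134/35

E[X | Envelope I] = (11 − 5 + 8 + 15 − 3 + 14)/6 = 20/3
E[X | Envelope II] = (7 + 3 + 11 − 6 − 3 + 1)/6 = 13/6
E[X | Envelope III] = (6 − 1 + 5 + 15 − 1)/5 = 24/5
E[X] = (2/7)·20/3 + (4/7)·13/6 + (1/7)·24/5 = 134/35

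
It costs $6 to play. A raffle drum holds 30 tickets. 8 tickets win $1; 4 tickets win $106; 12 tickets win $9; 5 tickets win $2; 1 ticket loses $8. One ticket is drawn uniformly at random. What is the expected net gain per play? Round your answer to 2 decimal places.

$12.07

E[payout] = (8/30)·1 + (4/30)·106 + (12/30)·9 + (5/30)·2 + (1/30)·(-8) = 271/15
Expected profit = 271/15 − 6 = 181/15 ≈ $12.07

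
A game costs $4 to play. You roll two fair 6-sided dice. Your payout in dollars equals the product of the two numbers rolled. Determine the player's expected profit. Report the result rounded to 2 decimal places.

$8.25

Distribution of the product of the two numbers rolled: 1 w.p. 1/36, 2 w.p. 1/18, 3 w.p. 1/18, 4 w.p. 1/12, 5 w.p. 1/18, 6 w.p. 1/9, …
E[payout] = (1/36)·1 + (1/18)·2 + (1/18)·3 + (1/12)·4 + (1/18)·5 + (1/9)·6 + (1/18)·8 + (1/36)·9 + (1/18)·10 + (1/9)·12 + (1/18)·15 + (1/36)·16 + (1/18)·18 + (1/18)·20 + (1/18)·24 + (1/36)·25 + (1/18)·30 + (1/36)·36 = 49/4
Expected profit = 49/4 − 4 = 33/4 ≈ $8.25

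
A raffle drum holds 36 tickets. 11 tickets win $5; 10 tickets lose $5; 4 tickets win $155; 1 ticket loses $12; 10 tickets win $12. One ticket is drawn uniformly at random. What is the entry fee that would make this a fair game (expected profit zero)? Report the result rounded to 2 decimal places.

E[payout] = (11/36)·5 + (10/36)·(-5) + (4/36)·155 + (1/36)·(-12) + (10/36)·12 = 733/36
Fair fee = E[payout] = 733/36 ≈ $20.36

$20.36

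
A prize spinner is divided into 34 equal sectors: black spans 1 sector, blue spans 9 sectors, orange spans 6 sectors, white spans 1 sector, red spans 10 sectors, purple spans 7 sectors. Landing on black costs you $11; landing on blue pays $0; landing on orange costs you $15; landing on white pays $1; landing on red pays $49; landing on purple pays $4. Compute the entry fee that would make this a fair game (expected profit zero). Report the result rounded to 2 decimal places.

E[payout] = (1/34)·(-11) + (9/34)·0 + (6/34)·(-15) + (1/34)·1 + (10/34)·49 + (7/34)·4 = 209/17
Fair fee = E[payout] = 209/17 ≈ $12.29

$12.29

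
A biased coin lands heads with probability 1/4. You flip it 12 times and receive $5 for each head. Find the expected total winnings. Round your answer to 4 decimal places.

E[#heads] = 12·1/4 = 3 (linearity over flips).
E[winnings] = 5·3 = 15.
≈ 15.0000

$15.0000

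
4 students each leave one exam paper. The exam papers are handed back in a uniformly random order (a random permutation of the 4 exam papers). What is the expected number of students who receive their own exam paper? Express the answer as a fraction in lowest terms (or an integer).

1

Let Xᵢ = 1 if person i gets their own exam paper. For each i, P(Xᵢ=1) = 1/4.
By linearity of expectation, E[X₁+…+X_4] = 4·(1/4) = 1.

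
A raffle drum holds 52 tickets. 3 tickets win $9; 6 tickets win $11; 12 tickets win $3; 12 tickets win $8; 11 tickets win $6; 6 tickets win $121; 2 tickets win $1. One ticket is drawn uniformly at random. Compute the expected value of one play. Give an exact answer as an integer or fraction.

1019/52 dollars

E[payout] = (3/52)·9 + (6/52)·11 + (12/52)·3 + (12/52)·8 + (11/52)·6 + (6/52)·121 + (2/52)·1 = 1019/52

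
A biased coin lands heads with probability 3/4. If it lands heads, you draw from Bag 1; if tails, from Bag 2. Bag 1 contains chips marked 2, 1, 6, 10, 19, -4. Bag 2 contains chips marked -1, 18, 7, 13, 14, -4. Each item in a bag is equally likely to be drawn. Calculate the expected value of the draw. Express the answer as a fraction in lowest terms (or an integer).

E[X | Bag 1] = (2 + 1 + 6 + 10 + 19 − 4)/6 = 17/3
E[X | Bag 2] = (-1 + 18 + 7 + 13 + 14 − 4)/6 = 47/6
E[X] = (3/4)·17/3 + (1/4)·47/6 = 149/24

149/24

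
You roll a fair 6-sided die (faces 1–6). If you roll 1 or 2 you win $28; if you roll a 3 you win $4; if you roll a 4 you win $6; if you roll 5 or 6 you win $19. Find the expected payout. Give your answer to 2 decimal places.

E[payout] = (1/6)·4 + (1/6)·6 + (1/3)·19 + (1/3)·28 = 52/3
≈ $17.33

$17.33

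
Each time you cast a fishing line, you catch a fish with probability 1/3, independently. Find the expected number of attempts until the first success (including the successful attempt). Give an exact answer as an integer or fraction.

3

For a geometric distribution, E[trials] = 1/p = 1/(1/3) = 3.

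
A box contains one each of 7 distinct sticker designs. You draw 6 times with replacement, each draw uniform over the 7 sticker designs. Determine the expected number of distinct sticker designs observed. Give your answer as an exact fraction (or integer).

Let Xⱼ=1 if type j appears at least once. P(Xⱼ=1) = 1 − ((7−1)/7)^6 = 70993/117649.
E[#distinct] = 7·70993/117649 = 70993/16807.

70993/16807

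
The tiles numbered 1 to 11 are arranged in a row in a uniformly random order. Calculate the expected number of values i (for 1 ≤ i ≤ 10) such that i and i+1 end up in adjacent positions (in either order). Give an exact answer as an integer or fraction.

For each i ∈ {1,…,10}, let Xᵢ = 1 if i and i+1 are adjacent. P(Xᵢ=1) = 2·(11−1)!/11! = 2/11.
By linearity, E[ΣXᵢ] = (10)·(2/11) = 20/11.

20/11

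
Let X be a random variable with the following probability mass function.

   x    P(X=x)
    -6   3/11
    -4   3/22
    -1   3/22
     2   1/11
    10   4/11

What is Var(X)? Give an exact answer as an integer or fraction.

E[X] = (3/11)·(-6) + (3/22)·(-4) + (3/22)·(-1) + (1/11)·2 + (4/11)·10 = 3/2
E[X²] = (3/11)·36 + (3/22)·16 + (3/22)·1 + (1/11)·4 + (4/11)·100 = 1075/22
Var(X) = 1075/22 − (3/2)² = 2051/44

2051/44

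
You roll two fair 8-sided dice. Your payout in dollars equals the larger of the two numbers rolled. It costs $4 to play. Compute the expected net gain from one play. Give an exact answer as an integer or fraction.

Distribution of the larger of the two numbers rolled: 1 w.p. 1/64, 2 w.p. 3/64, 3 w.p. 5/64, 4 w.p. 7/64, 5 w.p. 9/64, 6 w.p. 11/64, …
E[payout] = (1/64)·1 + (3/64)·2 + (5/64)·3 + (7/64)·4 + (9/64)·5 + (11/64)·6 + (13/64)·7 + (15/64)·8 = 93/16
Expected profit = 93/16 − 4 = 29/16

29/16 dollars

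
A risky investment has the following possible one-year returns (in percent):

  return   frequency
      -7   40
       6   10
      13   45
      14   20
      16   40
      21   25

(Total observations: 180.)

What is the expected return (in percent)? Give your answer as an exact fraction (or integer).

181/18

Total = 180, so P(return=-7) = 40/180, etc.
E[X] = (2/9)·(-7) + (1/18)·6 + (1/4)·13 + (1/9)·14 + (2/9)·16 + (5/36)·21
     = 181/18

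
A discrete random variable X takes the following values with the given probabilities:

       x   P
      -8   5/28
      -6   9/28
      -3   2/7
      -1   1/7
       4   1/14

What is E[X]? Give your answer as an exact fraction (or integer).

E[X] = (5/28)·(-8) + (9/28)·(-6) + (2/7)·(-3) + (1/7)·(-1) + (1/14)·4
     = -57/14

-57/14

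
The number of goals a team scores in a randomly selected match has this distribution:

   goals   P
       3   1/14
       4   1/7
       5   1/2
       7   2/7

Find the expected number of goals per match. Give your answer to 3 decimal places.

E[X] = (1/14)·3 + (1/7)·4 + (1/2)·5 + (2/7)·7
     = 37/7 ≈ 5.286

5.286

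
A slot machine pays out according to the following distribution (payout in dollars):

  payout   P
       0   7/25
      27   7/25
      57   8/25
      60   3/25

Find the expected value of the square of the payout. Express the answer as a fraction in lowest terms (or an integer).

E[X²] = (7/25)·0 + (7/25)·729 + (8/25)·3249 + (3/25)·3600
     = 8379/5

8379/5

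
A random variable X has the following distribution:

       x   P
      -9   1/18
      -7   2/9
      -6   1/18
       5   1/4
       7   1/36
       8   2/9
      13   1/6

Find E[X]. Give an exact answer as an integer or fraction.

3

E[X] = (1/18)·(-9) + (2/9)·(-7) + (1/18)·(-6) + (1/4)·5 + (1/36)·7 + (2/9)·8 + (1/6)·13
     = 3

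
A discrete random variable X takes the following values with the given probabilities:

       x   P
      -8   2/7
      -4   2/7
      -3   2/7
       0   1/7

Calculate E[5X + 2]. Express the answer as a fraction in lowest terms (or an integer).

E[5x+2] = (2/7)·(-38) + (2/7)·(-18) + (2/7)·(-13) + (1/7)·2
     = -136/7

-136/7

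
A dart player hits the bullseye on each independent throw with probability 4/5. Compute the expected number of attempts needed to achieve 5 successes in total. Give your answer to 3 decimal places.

6.250

By linearity (sum of 5 independent geometric waits), E[trials] = 5/p = 5/(4/5) = 25/4.
≈ 6.250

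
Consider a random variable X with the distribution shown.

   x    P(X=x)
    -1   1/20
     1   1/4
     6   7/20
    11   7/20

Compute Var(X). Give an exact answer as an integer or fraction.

6971/400

E[X] = (1/20)·(-1) + (1/4)·1 + (7/20)·6 + (7/20)·11 = 123/20
E[X²] = (1/20)·1 + (1/4)·1 + (7/20)·36 + (7/20)·121 = 221/4
Var(X) = 221/4 − (123/20)² = 6971/400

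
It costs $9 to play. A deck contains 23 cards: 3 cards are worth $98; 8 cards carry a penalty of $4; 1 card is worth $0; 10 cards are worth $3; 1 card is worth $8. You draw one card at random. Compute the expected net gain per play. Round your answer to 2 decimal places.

$4.04

E[payout] = (3/23)·98 + (8/23)·(-4) + (1/23)·0 + (10/23)·3 + (1/23)·8 = 300/23
Expected profit = 300/23 − 9 = 93/23 ≈ $4.04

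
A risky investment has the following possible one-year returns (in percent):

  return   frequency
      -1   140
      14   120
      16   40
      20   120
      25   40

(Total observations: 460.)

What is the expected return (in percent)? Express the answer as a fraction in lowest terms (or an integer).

279/23

Total = 460, so P(return=-1) = 140/460, etc.
E[X] = (7/23)·(-1) + (6/23)·14 + (2/23)·16 + (6/23)·20 + (2/23)·25
     = 279/23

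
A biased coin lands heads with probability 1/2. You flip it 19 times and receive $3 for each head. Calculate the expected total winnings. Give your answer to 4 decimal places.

E[#heads] = 19·1/2 = 19/2 (linearity over flips).
E[winnings] = 3·19/2 = 57/2.
≈ 28.5000

$28.5000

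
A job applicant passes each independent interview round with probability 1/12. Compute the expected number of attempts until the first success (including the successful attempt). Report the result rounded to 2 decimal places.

For a geometric distribution, E[trials] = 1/p = 1/(1/12) = 12.
≈ 12.00

12.00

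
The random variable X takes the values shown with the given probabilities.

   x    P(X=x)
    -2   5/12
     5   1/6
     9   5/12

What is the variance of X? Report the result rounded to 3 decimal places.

25.521

E[X] = (5/12)·(-2) + (1/6)·5 + (5/12)·9 = 15/4
E[X²] = (5/12)·4 + (1/6)·25 + (5/12)·81 = 475/12
Var(X) = 475/12 − (15/4)² = 1225/48 ≈ 25.521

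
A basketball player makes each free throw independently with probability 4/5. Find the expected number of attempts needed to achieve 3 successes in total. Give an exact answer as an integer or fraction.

By linearity (sum of 3 independent geometric waits), E[trials] = 3/p = 3/(4/5) = 15/4.

15/4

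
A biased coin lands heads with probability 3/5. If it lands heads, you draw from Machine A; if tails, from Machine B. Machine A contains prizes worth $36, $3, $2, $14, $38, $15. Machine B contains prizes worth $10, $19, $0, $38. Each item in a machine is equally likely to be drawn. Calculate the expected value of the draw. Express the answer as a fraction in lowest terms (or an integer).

E[X | Machine A] = (36 + 3 + 2 + 14 + 38 + 15)/6 = 18
E[X | Machine B] = (10 + 19 + 0 + 38)/4 = 67/4
E[X] = (3/5)·18 + (2/5)·67/4 = 35/2

35/2 dollars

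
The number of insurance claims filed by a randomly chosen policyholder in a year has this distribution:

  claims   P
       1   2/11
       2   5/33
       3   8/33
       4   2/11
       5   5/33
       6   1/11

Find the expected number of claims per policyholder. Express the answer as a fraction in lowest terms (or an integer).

107/33

E[X] = (2/11)·1 + (5/33)·2 + (8/33)·3 + (2/11)·4 + (5/33)·5 + (1/11)·6
     = 107/33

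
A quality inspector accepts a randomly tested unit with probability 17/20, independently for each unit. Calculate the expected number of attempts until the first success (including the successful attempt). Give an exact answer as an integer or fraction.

For a geometric distribution, E[trials] = 1/p = 1/(17/20) = 20/17.

20/17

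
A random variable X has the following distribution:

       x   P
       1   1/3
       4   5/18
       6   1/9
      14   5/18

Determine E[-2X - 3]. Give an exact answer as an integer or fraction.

E[-2x-3] = (1/3)·(-5) + (5/18)·(-11) + (1/9)·(-15) + (5/18)·(-31)
     = -15

-15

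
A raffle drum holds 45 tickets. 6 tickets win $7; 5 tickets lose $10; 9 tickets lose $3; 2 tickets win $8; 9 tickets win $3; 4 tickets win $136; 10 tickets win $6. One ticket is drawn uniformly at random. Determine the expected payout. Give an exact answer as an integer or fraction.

68/5 dollars

E[payout] = (6/45)·7 + (5/45)·(-10) + (9/45)·(-3) + (2/45)·8 + (9/45)·3 + (4/45)·136 + (10/45)·6 = 68/5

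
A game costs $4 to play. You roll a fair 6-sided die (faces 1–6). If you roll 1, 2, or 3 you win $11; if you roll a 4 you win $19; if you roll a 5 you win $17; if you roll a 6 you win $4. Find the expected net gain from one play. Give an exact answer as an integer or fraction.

E[payout] = (1/6)·4 + (1/2)·11 + (1/6)·17 + (1/6)·19 = 73/6
Expected profit = 73/6 − 4 = 49/6

49/6 dollars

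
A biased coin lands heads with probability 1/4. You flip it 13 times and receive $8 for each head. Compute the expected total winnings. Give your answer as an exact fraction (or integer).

E[#heads] = 13·1/4 = 13/4 (linearity over flips).
E[winnings] = 8·13/4 = 26.

$26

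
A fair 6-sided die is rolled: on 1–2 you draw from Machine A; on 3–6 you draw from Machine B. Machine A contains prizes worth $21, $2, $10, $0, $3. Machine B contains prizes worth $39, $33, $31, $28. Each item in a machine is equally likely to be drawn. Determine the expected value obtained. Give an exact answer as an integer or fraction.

E[X | Machine A] = (21 + 2 + 10 + 0 + 3)/5 = 36/5
E[X | Machine B] = (39 + 33 + 31 + 28)/4 = 131/4
E[X] = (1/3)·36/5 + (2/3)·131/4 = 727/30

727/30 dollars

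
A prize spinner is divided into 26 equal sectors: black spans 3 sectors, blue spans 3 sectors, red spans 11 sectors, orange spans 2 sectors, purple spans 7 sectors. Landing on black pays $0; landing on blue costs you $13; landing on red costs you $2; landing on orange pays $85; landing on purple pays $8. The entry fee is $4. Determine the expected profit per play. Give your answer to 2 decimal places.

E[payout] = (3/26)·0 + (3/26)·(-13) + (11/26)·(-2) + (2/26)·85 + (7/26)·8 = 165/26
Expected profit = 165/26 − 4 = 61/26 ≈ $2.35

$2.35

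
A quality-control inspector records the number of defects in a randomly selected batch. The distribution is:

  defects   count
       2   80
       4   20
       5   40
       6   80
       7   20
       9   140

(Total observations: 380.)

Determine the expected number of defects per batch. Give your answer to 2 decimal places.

6.11

Total = 380, so P(defects=2) = 80/380, etc.
E[X] = (4/19)·2 + (1/19)·4 + (2/19)·5 + (4/19)·6 + (1/19)·7 + (7/19)·9
     = 116/19 ≈ 6.11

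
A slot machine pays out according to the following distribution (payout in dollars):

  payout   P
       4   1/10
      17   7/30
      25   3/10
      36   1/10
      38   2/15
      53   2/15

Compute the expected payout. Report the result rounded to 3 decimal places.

$27.600

E[X] = (1/10)·4 + (7/30)·17 + (3/10)·25 + (1/10)·36 + (2/15)·38 + (2/15)·53
     = 138/5 ≈ 27.600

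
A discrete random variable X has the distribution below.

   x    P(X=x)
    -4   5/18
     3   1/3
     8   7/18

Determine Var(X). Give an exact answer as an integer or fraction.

E[X] = (5/18)·(-4) + (1/3)·3 + (7/18)·8 = 3
E[X²] = (5/18)·16 + (1/3)·9 + (7/18)·64 = 97/3
Var(X) = 97/3 − (3)² = 70/3

70/3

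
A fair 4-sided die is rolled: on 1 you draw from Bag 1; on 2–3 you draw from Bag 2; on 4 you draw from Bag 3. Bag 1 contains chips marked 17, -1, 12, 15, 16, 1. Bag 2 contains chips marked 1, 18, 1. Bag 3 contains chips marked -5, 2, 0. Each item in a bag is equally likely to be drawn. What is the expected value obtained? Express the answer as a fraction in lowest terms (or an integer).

E[X | Bag 1] = (17 − 1 + 12 + 15 + 16 + 1)/6 = 10
E[X | Bag 2] = (1 + 18 + 1)/3 = 20/3
E[X | Bag 3] = (-5 + 2 + 0)/3 = -1
E[X] = (1/4)·10 + (1/2)·20/3 + (1/4)·(-1) = 67/12

67/12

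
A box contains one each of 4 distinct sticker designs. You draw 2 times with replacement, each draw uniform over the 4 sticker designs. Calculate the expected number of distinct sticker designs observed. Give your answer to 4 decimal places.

Let Xⱼ=1 if type j appears at least once. P(Xⱼ=1) = 1 − ((4−1)/4)^2 = 7/16.
E[#distinct] = 4·7/16 = 7/4.
≈ 1.7500

1.7500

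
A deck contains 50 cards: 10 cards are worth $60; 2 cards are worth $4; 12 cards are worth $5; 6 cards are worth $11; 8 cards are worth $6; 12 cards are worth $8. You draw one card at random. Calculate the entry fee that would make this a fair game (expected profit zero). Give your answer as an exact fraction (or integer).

E[payout] = (10/50)·60 + (2/50)·4 + (12/50)·5 + (6/50)·11 + (8/50)·6 + (12/50)·8 = 439/25
Fair fee = E[payout] = 439/25

439/25 dollars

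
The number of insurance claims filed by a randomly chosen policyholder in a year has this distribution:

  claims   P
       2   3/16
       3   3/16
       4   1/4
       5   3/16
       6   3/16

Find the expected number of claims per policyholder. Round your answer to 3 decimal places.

E[X] = (3/16)·2 + (3/16)·3 + (1/4)·4 + (3/16)·5 + (3/16)·6
     = 4 ≈ 4.000

4.000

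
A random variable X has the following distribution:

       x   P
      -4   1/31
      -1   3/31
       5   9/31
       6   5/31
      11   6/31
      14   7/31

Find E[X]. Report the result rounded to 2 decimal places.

E[X] = (1/31)·(-4) + (3/31)·(-1) + (9/31)·5 + (5/31)·6 + (6/31)·11 + (7/31)·14
     = 232/31 ≈ 7.48

7.48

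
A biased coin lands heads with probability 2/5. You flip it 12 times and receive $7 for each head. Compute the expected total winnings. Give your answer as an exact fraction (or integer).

168/5 dollars

E[#heads] = 12·2/5 = 24/5 (linearity over flips).
E[winnings] = 7·24/5 = 168/5.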